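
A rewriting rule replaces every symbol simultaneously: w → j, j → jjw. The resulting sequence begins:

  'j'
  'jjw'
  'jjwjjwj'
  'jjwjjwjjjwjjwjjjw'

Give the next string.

φ(jjwjjwjjjwjjwjjjw) expands symbol-by-symbol to jjw jjw j jjw jjw j jjw jjw jjw j jjw jjw j jjw jjw jjw j; joining the 17 pieces gives the next term.

jjwjjwjjjwjjwjjjwjjwjjwjjjwjjwjjjwjjwjjwj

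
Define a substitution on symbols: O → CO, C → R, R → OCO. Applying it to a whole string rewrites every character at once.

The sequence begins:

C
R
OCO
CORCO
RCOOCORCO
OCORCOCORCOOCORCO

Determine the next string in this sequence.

CORCOOCORCORCOOCORCOCORCOOCORCO

Applying the rule to each of the 17 symbols of OCORCOCORCOOCORCO gives the pieces CO R CO OCO R CO R CO OCO R CO CO R CO OCO R CO, which concatenate to the answer.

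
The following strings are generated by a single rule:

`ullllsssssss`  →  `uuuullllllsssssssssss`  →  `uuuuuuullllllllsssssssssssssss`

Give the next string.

uuuuuuuuuullllllllllsssssssssssssssssss

Each string has the form u^{3n-2} l^{2n+2} s^{4n+3} (n = 1, 2, …).
For the next term, n = 4, so the run lengths are 10, 10, 19.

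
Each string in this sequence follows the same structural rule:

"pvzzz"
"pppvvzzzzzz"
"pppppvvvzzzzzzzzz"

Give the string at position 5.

Reading off run lengths: p runs 1, 3, 5; v runs 1, 2, 3; z runs 3, 6, 9 — each is linear in n (n = 1, 2, …).
For term 5, n = 5, so the run lengths are 9, 5, 15.

pppppppppvvvvvzzzzzzzzzzzzzzz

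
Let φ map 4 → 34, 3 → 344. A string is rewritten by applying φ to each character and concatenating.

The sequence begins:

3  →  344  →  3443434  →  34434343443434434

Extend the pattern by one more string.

Rewriting the 17 symbols of 34434343443434434 one by one yields 344 34 34 344 34 344 34 344 34 34 344 34 344 34 34 344 34; concatenated:

34434343443434434344343434434344343434434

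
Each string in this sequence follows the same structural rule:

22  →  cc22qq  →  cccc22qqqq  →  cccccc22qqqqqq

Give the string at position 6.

s(k+1) = cc·s(k)·qq, so each term gains cc as a prefix and qq as a suffix.
From cccccc22qqqqqq, 2 further steps: cccccc22qqqqqq → cccccccc22qqqqqqqq → (answer).

cccccccccc22qqqqqqqqqq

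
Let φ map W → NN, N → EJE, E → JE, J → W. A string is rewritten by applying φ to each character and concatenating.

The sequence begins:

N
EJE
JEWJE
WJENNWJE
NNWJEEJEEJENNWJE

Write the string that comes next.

φ(NNWJEEJEEJENNWJE) expands symbol-by-symbol to EJE EJE NN W JE JE W JE JE W JE EJE EJE NN W JE; joining the 16 pieces gives the next term.

EJEEJENNWJEJEWJEJEWJEEJEEJENNWJE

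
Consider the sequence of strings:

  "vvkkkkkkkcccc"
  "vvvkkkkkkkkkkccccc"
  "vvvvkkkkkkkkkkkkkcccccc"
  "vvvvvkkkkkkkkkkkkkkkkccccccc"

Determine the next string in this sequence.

vvvvvvkkkkkkkkkkkkkkkkkkkcccccccc

Term n consists of n v's, followed by 3n+1 k's, followed by n+2 c's, where the shown terms are n = 2, 3, 4, 5.
For the next term, n = 6, so the run lengths are 6, 19, 8.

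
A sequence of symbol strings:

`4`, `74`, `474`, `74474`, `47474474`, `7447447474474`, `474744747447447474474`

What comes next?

Each term (from the third on) is the two preceding terms concatenated in order: term 3 = 4·74 = 474.
So term 8 is 7447447474474·474744747447447474474.

7447447474474474744747447447474474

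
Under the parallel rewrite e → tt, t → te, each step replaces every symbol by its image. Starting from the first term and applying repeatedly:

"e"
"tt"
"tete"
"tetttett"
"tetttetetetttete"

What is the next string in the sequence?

tetttetetetttetttetttetetetttett

Applying the rule to each of the 16 symbols of tetttetetetttete gives the pieces te tt te te te tt te tt te tt te te te tt te tt, which concatenate to the answer.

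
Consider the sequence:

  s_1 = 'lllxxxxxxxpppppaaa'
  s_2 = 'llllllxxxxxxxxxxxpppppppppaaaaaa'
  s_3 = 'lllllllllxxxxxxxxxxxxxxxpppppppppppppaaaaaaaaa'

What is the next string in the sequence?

Each string has the form l^{3n} x^{4n+3} p^{4n+1} a^{3n} (n = 1, 2, …).
Setting n = 4 gives 12, 19, 17, 12 characters in each block.

llllllllllllxxxxxxxxxxxxxxxxxxxpppppppppppppppppaaaaaaaaaaaa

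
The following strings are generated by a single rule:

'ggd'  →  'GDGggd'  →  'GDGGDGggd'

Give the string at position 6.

GDGGDGGDGGDGGDGggd

Every step adds GDG at the front: s(k+1) = GDG·s(k).
From GDGGDGggd, 3 further steps: GDGGDGggd → GDGGDGGDGggd → GDGGDGGDGGDGggd → (answer).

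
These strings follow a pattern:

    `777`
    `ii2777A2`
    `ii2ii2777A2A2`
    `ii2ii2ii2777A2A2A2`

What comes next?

ii2ii2ii2ii2777A2A2A2A2

s(k+1) = ii2·s(k)·A2, so each term gains ii2 as a prefix and A2 as a suffix.
So the next term is ii2·ii2ii2ii2777A2A2A2·A2.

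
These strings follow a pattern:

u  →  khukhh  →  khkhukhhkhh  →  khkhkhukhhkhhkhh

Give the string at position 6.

khkhkhkhkhukhhkhhkhhkhhkhh

Each term wraps the previous one in kh on the left and khh on the right.
From khkhkhukhhkhhkhh, 2 further steps: khkhkhukhhkhhkhh → khkhkhkhukhhkhhkhhkhh → (answer).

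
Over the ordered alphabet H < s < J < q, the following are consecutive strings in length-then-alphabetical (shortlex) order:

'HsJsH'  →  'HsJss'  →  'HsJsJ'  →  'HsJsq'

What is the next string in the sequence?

Treat HsJsq as a base-4 numeral over the given alphabet and add one, carrying through any trailing q's.

HsJJH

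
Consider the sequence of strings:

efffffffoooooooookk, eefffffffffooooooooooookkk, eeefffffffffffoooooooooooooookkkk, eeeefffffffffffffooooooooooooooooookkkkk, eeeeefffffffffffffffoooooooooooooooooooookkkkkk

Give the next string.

Term n consists of n-2 e's, followed by 2n+1 f's, followed by 3n o's, followed by n-1 k's, where the shown terms are n = 3, 4, 5, 6, 7.
Setting n = 8 gives 6, 17, 24, 7 characters in each block.

eeeeeefffffffffffffffffooooooooooooooooooooooookkkkkkk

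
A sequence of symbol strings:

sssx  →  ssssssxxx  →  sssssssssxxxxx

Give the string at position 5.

Term n consists of 3n s's, followed by 2n-1 x's (n = 1, 2, …).
For term 5, n = 5, so the run lengths are 15, 9.

sssssssssssssssxxxxxxxxx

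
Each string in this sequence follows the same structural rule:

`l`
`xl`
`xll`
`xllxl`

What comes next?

Each term (from the third on) is the previous term followed by the one before it: term 3 = xl·l = xll.
So term 5 is xllxl·xll.

xllxlxll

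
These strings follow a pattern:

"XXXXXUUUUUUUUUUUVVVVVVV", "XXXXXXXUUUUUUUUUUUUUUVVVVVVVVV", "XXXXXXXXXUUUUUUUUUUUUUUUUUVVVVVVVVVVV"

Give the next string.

The n-th term is 2n-1 X's then 3n+2 U's then 2n+1 V's, where the shown terms are n = 3, 4, 5.
At n = 6 the blocks have lengths 11, 20, 13.

XXXXXXXXXXXUUUUUUUUUUUUUUUUUUUUVVVVVVVVVVVVV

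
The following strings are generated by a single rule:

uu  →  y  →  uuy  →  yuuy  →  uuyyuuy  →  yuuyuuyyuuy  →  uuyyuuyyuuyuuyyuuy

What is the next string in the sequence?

Each term (from the third on) is the two preceding terms concatenated in order: term 3 = uu·y = uuy.
So term 8 is yuuyuuyyuuy·uuyyuuyyuuyuuyyuuy.

yuuyuuyyuuyuuyyuuyyuuyuuyyuuy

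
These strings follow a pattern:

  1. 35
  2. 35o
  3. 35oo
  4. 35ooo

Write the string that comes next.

Every step adds o to the end: s(k+1) = s(k)·o.
One more step from 35ooo gives the answer.

35oooo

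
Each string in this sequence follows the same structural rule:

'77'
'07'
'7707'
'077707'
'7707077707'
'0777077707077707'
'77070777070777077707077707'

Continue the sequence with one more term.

077707770707770777070777070777077707077707

Each term (from the third on) is the two preceding terms concatenated in order: term 3 = 77·07 = 7707.
So term 8 is 0777077707077707·77070777070777077707077707.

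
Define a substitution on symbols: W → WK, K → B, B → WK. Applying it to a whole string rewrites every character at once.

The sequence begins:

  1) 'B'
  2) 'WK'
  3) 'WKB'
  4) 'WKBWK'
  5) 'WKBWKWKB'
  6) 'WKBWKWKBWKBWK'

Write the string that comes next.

WKBWKWKBWKBWKWKBWKWKB

Replace each of the 13 characters of WKBWKWKBWKBWK in place — WK B WK WK B WK B WK WK B WK WK B — and concatenate.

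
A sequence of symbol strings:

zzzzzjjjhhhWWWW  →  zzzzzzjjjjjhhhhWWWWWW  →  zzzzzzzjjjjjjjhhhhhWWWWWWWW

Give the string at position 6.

The n-th term is n+3 z's then 2n-1 j's then n+1 h's then 2n W's, where the shown terms are n = 2, 3, 4.
Setting n = 7 gives 10, 13, 8, 14 characters in each block.

zzzzzzzzzzjjjjjjjjjjjjjhhhhhhhhWWWWWWWWWWWWWW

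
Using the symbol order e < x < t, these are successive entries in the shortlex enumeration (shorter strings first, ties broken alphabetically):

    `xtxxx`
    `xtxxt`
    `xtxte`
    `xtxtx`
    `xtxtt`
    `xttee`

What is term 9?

xttxe

Advancing 3 positions from xttee through xttee → xttex → xttet reaches term 9.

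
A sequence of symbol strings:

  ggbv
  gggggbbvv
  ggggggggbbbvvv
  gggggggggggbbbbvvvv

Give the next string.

ggggggggggggggbbbbbvvvvv

Term n consists of 3n-1 g's, followed by n b's, followed by n v's (n = 1, 2, …).
For the next term, n = 5, so the run lengths are 14, 5, 5.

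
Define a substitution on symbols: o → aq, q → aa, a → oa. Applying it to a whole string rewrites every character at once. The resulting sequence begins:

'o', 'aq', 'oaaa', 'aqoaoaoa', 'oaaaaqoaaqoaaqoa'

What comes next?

aqoaoaoaoaaaaqoaoaaaaqoaoaaaaqoa

Replace each of the 16 characters of oaaaaqoaaqoaaqoa in place — aq oa oa oa oa aa aq oa oa aa aq oa oa aa aq oa — and concatenate.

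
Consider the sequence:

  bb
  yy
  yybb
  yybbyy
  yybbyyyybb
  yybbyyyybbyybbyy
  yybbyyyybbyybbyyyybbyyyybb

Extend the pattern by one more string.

From term 3 onward, concatenate the last term with the second-to-last: yy·bb = yybb, yybb·yy = yybbyy, …
So term 8 is yybbyyyybbyybbyyyybbyyyybb·yybbyyyybbyybbyy.

yybbyyyybbyybbyyyybbyyyybbyybbyyyybbyybbyy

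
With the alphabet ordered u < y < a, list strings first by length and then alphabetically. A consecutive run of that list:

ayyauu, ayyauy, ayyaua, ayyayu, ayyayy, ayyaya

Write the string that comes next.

Find the rightmost character of ayyaya below a, bump it to the next letter, and reset everything to its right to u.

ayyaau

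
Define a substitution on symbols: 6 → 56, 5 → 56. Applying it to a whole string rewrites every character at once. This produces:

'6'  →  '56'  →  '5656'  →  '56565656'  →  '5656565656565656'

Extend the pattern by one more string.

56565656565656565656565656565656

Applying the rule to each of the 16 symbols of 5656565656565656 gives the pieces 56 56 56 56 56 56 56 56 56 56 56 56 56 56 56 56, which concatenate to the answer.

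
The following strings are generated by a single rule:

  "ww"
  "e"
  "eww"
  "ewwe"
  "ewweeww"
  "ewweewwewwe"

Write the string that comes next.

From term 3 onward, concatenate the last term with the second-to-last: e·ww = eww, eww·e = ewwe, …
So term 7 is ewweewwewwe·ewweeww.

ewweewwewweewweeww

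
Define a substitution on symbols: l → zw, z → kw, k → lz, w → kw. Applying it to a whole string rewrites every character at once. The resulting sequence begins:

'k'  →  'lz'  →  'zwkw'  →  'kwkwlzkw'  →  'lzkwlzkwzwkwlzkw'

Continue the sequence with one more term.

zwkwlzkwzwkwlzkwkwkwlzkwzwkwlzkw

Replace each of the 16 characters of lzkwlzkwzwkwlzkw in place — zw kw lz kw zw kw lz kw kw kw lz kw zw kw lz kw — and concatenate.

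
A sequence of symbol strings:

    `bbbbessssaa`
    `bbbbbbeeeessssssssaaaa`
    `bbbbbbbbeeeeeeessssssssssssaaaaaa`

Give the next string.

bbbbbbbbbbeeeeeeeeeessssssssssssssssaaaaaaaa

The n-th term is 2n+2 b's then 3n-2 e's then 4n s's then 2n a's (n = 1, 2, …).
Setting n = 4 gives 10, 10, 16, 8 characters in each block.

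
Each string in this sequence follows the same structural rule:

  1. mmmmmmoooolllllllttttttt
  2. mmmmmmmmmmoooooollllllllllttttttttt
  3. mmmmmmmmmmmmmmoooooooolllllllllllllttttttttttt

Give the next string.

mmmmmmmmmmmmmmmmmmoooooooooollllllllllllllllttttttttttttt

Reading off run lengths: m runs 6, 10, 14; o runs 4, 6, 8; l runs 7, 10, 13; t runs 7, 9, 11 — each is linear in n, where the shown terms are n = 2, 3, 4.
At n = 5 the blocks have lengths 18, 10, 16, 13.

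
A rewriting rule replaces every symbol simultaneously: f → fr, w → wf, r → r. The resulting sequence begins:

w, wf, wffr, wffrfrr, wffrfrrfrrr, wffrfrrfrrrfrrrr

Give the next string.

wffrfrrfrrrfrrrrfrrrrr

φ(wffrfrrfrrrfrrrr) expands symbol-by-symbol to wf fr fr r fr r r fr r r r fr r r r r; joining the 16 pieces gives the next term.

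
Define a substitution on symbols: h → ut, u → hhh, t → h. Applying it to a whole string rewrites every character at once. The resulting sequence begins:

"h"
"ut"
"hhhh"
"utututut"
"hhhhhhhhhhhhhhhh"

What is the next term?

Rewriting the 16 symbols of hhhhhhhhhhhhhhhh one by one yields ut ut ut ut ut ut ut ut ut ut ut ut ut ut ut ut; concatenated:

utututututututututututututututut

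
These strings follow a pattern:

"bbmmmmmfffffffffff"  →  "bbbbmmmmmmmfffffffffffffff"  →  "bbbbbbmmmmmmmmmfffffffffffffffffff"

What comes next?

Reading off run lengths: b runs 2, 4, 6; m runs 5, 7, 9; f runs 11, 15, 19 — each is linear in n, where the shown terms are n = 2, 3, 4.
For the next term, n = 5, so the run lengths are 8, 11, 23.

bbbbbbbbmmmmmmmmmmmfffffffffffffffffffffff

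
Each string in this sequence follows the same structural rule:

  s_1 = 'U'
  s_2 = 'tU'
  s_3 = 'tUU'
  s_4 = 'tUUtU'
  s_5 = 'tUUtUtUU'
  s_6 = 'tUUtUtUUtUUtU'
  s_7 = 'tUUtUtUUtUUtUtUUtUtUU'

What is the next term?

From term 3 onward, concatenate the last term with the second-to-last: tU·U = tUU, tUU·tU = tUUtU, …
The next term joins tUUtUtUUtUUtUtUUtUtUU and tUUtUtUUtUUtU.

tUUtUtUUtUUtUtUUtUtUUtUUtUtUUtUUtU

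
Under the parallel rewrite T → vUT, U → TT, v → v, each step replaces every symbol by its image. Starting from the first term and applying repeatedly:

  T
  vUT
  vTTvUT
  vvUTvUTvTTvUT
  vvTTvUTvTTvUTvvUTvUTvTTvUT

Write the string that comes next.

vvvUTvUTvTTvUTvvUTvUTvTTvUTvvTTvUTvTTvUTvvUTvUTvTTvUT

Replace each of the 26 characters of vvTTvUTvTTvUTvvUTvUTvTTvUT in place — v v vUT vUT v TT vUT v vUT vUT v TT vUT v v TT vUT v TT vUT v vUT vUT v TT vUT — and concatenate.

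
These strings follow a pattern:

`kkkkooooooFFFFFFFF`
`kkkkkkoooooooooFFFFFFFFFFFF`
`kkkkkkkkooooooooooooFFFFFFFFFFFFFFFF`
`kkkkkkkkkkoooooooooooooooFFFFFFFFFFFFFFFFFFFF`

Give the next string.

kkkkkkkkkkkkooooooooooooooooooFFFFFFFFFFFFFFFFFFFFFFFF

Reading off run lengths: k runs 4, 6, 8, 10; o runs 6, 9, 12, 15; F runs 8, 12, 16, 20 — each is linear in n, where the shown terms are n = 2, 3, 4, 5.
Setting n = 6 gives 12, 18, 24 characters in each block.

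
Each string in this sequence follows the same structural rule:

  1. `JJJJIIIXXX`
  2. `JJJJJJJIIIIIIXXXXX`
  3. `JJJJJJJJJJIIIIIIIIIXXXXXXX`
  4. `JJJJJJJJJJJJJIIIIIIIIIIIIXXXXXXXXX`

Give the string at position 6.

JJJJJJJJJJJJJJJJJJJIIIIIIIIIIIIIIIIIIXXXXXXXXXXXXX

Term n consists of 3n+1 J's, followed by 3n I's, followed by 2n+1 X's (n = 1, 2, …).
At n = 6 the blocks have lengths 19, 18, 13.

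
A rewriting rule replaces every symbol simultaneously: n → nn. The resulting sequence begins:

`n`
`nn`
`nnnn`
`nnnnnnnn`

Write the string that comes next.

nnnnnnnnnnnnnnnn

Rewriting each symbol of nnnnnnnn: n→nn, n→nn, n→nn, n→nn, n→nn, n→nn, n→nn, n→nn, which concatenates to nn nn nn nn nn nn nn nn.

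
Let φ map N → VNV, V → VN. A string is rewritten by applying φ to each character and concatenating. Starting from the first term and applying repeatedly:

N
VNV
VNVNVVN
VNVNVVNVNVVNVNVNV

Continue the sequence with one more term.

φ(VNVNVVNVNVVNVNVNV) expands symbol-by-symbol to VN VNV VN VNV VN VN VNV VN VNV VN VN VNV VN VNV VN VNV VN; joining the 17 pieces gives the next term.

VNVNVVNVNVVNVNVNVVNVNVVNVNVNVVNVNVVNVNVVN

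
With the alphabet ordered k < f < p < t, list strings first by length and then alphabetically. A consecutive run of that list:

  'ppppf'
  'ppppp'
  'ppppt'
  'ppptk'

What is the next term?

The successor of ppptk increments the rightmost position that isn't already t and resets every position after it to k.

ppptf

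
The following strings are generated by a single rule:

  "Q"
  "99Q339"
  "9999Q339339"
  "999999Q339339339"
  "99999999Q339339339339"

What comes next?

s(k+1) = 99·s(k)·339, so each term gains 99 as a prefix and 339 as a suffix.
One more step from 99999999Q339339339339 gives the answer.

9999999999Q339339339339339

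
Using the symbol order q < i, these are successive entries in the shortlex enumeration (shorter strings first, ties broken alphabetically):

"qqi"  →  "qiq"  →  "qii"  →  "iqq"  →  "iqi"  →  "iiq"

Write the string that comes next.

iii

Treat iiq as a base-2 numeral over the given alphabet and add one, carrying through any trailing i's.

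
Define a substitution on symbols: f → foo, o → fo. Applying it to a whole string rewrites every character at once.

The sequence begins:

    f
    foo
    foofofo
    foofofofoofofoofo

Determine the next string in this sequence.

Rewriting the 17 symbols of foofofofoofofoofo one by one yields foo fo fo foo fo foo fo foo fo fo foo fo foo fo fo foo fo; concatenated:

foofofofoofofoofofoofofofoofofoofofofoofo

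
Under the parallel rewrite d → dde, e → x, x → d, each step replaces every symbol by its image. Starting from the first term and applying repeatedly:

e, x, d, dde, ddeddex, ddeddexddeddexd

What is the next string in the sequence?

ddeddexddeddexdddeddexddeddexddde

Replace each of the 15 characters of ddeddexddeddexd in place — dde dde x dde dde x d dde dde x dde dde x d dde — and concatenate.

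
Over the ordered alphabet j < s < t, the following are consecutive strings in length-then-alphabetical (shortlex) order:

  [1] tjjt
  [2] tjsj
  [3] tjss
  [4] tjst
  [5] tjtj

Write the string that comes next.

tjts

Find the rightmost character of tjtj below t, bump it to the next letter, and reset everything to its right to j.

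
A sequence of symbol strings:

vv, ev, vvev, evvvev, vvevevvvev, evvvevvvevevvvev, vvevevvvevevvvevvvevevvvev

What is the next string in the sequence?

evvvevvvevevvvevvvevevvvevevvvevvvevevvvev

This is a Fibonacci-style word recurrence s(k) = s(k−2)·s(k−1): e.g. vv·ev = vvev.
The next term joins evvvevvvevevvvev and vvevevvvevevvvevvvevevvvev.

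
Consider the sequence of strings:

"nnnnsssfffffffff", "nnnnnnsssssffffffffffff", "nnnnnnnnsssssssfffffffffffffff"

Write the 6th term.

nnnnnnnnnnnnnnsssssssssssssffffffffffffffffffffffff

The n-th term is 2n n's then 2n-1 s's then 3n+3 f's, where the shown terms are n = 2, 3, 4.
For term 6, n = 7, so the run lengths are 14, 13, 24.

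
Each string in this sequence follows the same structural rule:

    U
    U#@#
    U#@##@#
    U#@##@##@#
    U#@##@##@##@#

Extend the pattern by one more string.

U#@##@##@##@##@#

Every step adds #@# to the end: s(k+1) = s(k)·#@#.
One more step from U#@##@##@##@# gives the answer.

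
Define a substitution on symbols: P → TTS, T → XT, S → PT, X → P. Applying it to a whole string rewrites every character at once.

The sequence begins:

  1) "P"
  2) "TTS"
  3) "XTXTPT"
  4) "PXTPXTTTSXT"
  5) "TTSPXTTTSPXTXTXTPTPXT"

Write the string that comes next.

XTXTPTTTSPXTXTXTPTTTSPXTPXTPXTTTSXTTTSPXT

Replace each of the 21 characters of TTSPXTTTSPXTXTXTPTPXT in place — XT XT PT TTS P XT XT XT PT TTS P XT P XT P XT TTS XT TTS P XT — and concatenate.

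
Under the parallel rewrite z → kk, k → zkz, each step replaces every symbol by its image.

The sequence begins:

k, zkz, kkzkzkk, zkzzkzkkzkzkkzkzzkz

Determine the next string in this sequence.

Rewriting the 19 symbols of zkzzkzkkzkzkkzkzzkz one by one yields kk zkz kk kk zkz kk zkz zkz kk zkz kk zkz zkz kk zkz kk kk zkz kk; concatenated:

kkzkzkkkkzkzkkzkzzkzkkzkzkkzkzzkzkkzkzkkkkzkzkk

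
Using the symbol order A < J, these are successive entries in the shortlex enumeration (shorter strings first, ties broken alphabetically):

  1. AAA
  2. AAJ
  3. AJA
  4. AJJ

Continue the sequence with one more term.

Find the rightmost character of AJJ below J, bump it to the next letter, and reset everything to its right to A.

JAA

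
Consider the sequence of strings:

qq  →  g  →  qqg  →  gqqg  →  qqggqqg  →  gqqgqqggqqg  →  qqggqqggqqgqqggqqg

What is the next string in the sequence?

From term 3 onward, concatenate the second-to-last term with the last: qq·g = qqg, g·qqg = gqqg, …
So term 8 is gqqgqqggqqg·qqggqqggqqgqqggqqg.

gqqgqqggqqgqqggqqggqqgqqggqqg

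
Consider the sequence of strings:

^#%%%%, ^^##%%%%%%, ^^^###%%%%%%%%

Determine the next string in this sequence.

^^^^####%%%%%%%%%%

Term n consists of n-1 ^'s, followed by n-1 #'s, followed by 2n %'s, where the shown terms are n = 2, 3, 4.
For the next term, n = 5, so the run lengths are 4, 4, 10.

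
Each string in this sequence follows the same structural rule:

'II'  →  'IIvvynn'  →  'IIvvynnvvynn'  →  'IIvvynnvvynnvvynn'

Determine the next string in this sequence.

Each term is the previous one with vvynn appended.
One more step from IIvvynnvvynnvvynn gives the answer.

IIvvynnvvynnvvynnvvynn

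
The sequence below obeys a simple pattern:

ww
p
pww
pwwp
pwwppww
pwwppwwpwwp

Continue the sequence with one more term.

pwwppwwpwwppwwppww

From term 3 onward, concatenate the last term with the second-to-last: p·ww = pww, pww·p = pwwp, …
So term 7 is pwwppwwpwwp·pwwppww.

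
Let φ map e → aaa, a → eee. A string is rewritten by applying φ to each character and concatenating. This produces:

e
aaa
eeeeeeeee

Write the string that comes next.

Apply φ to eeeeeeeee symbol by symbol: e→aaa, e→aaa, e→aaa, e→aaa, e→aaa, e→aaa, e→aaa, e→aaa, e→aaa; joined: aaa aaa aaa aaa aaa aaa aaa aaa aaa.

aaaaaaaaaaaaaaaaaaaaaaaaaaa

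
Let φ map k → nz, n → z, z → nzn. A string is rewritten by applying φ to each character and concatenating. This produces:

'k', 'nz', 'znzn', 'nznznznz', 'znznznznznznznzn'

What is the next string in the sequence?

nznznznznznznznznznznznznznznznz

φ(znznznznznznznzn) expands symbol-by-symbol to nzn z nzn z nzn z nzn z nzn z nzn z nzn z nzn z; joining the 16 pieces gives the next term.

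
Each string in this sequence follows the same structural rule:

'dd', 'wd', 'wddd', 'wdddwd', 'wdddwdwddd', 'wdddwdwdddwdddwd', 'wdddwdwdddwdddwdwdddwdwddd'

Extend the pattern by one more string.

wdddwdwdddwdddwdwdddwdwdddwdddwdwdddwdddwd

From term 3 onward, concatenate the last term with the second-to-last: wd·dd = wddd, wddd·wd = wdddwd, …
So term 8 is wdddwdwdddwdddwdwdddwdwddd·wdddwdwdddwdddwd.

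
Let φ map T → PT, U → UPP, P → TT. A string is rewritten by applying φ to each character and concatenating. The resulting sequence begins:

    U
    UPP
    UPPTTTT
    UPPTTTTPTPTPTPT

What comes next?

Rewriting the 15 symbols of UPPTTTTPTPTPTPT one by one yields UPP TT TT PT PT PT PT TT PT TT PT TT PT TT PT; concatenated:

UPPTTTTPTPTPTPTTTPTTTPTTTPTTTPT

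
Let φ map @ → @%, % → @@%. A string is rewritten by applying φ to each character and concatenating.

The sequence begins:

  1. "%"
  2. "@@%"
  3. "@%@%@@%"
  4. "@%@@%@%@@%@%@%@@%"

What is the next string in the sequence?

@%@@%@%@%@@%@%@@%@%@%@@%@%@@%@%@@%@%@%@@%

Applying the rule to each of the 17 symbols of @%@@%@%@@%@%@%@@% gives the pieces @% @@% @% @% @@% @% @@% @% @% @@% @% @@% @% @@% @% @% @@%, which concatenate to the answer.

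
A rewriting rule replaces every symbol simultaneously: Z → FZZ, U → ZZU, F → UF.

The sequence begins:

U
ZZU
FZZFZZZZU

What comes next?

UFFZZFZZUFFZZFZZFZZFZZZZU

Rewriting each symbol of FZZFZZZZU: F→UF, Z→FZZ, Z→FZZ, F→UF, Z→FZZ, Z→FZZ, Z→FZZ, Z→FZZ, U→ZZU, which concatenates to UF FZZ FZZ UF FZZ FZZ FZZ FZZ ZZU.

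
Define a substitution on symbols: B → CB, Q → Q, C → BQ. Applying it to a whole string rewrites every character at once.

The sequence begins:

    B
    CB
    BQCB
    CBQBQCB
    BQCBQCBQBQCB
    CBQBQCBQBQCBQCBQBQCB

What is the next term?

BQCBQCBQBQCBQCBQBQCBQBQCBQCBQBQCB

φ(CBQBQCBQBQCBQCBQBQCB) expands symbol-by-symbol to BQ CB Q CB Q BQ CB Q CB Q BQ CB Q BQ CB Q CB Q BQ CB; joining the 20 pieces gives the next term.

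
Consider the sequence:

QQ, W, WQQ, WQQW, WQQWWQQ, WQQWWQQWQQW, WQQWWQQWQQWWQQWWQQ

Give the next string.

Each term (from the third on) is the previous term followed by the one before it: term 3 = W·QQ = WQQ.
Continuing: WQQWWQQWQQWWQQWWQQ · WQQWWQQWQQW gives term 8.

WQQWWQQWQQWWQQWWQQWQQWWQQWQQW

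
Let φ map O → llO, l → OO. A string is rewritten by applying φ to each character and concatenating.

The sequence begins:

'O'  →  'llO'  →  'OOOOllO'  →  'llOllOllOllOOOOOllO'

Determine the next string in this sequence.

OOOOllOOOOOllOOOOOllOOOOOllOllOllOllOllOOOOOllO

Applying the rule to each of the 19 symbols of llOllOllOllOOOOOllO gives the pieces OO OO llO OO OO llO OO OO llO OO OO llO llO llO llO llO OO OO llO, which concatenate to the answer.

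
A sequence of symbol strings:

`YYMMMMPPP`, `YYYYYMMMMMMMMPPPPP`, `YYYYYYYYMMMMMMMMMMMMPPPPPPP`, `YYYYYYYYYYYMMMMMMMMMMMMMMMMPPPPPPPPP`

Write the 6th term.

YYYYYYYYYYYYYYYYYMMMMMMMMMMMMMMMMMMMMMMMMPPPPPPPPPPPPP

Each string has the form Y^{3n-1} M^{4n} P^{2n+1} (n = 1, 2, …).
For term 6, n = 6, so the run lengths are 17, 24, 13.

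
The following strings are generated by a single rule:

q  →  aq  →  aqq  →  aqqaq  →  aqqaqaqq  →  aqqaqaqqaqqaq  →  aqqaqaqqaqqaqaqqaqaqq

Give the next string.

From term 3 onward, concatenate the last term with the second-to-last: aq·q = aqq, aqq·aq = aqqaq, …
The next term joins aqqaqaqqaqqaqaqqaqaqq and aqqaqaqqaqqaq.

aqqaqaqqaqqaqaqqaqaqqaqqaqaqqaqqaq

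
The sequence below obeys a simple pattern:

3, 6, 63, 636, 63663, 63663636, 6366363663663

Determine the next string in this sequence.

This is a Fibonacci-style word recurrence s(k) = s(k−1)·s(k−2): e.g. 6·3 = 63.
The next term joins 6366363663663 and 63663636.

636636366366363663636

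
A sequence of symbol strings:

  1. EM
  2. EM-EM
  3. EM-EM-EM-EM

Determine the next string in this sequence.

Every step duplicates the string with '-' between the halves.
Doubling EM-EM-EM-EM with '-' between the halves:

EM-EM-EM-EM-EM-EM-EM-EM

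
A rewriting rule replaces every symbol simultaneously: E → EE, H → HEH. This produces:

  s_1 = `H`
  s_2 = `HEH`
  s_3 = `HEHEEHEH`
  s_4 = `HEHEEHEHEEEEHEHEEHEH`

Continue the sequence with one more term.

HEHEEHEHEEEEHEHEEHEHEEEEEEEEHEHEEHEHEEEEHEHEEHEH

φ(HEHEEHEHEEEEHEHEEHEH) expands symbol-by-symbol to HEH EE HEH EE EE HEH EE HEH EE EE EE EE HEH EE HEH EE EE HEH EE HEH; joining the 20 pieces gives the next term.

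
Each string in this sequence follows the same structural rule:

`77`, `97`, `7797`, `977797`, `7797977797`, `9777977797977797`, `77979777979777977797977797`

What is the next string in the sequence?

Each term (from the third on) is the two preceding terms concatenated in order: term 3 = 77·97 = 7797.
So term 8 is 9777977797977797·77979777979777977797977797.

977797779797779777979777979777977797977797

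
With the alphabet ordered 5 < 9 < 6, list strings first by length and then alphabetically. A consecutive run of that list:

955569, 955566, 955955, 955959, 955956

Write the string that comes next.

955995

Find the rightmost character of 955956 below 6, bump it to the next letter, and reset everything to its right to 5.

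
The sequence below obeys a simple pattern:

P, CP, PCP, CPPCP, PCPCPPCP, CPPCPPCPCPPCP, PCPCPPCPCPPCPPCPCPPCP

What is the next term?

CPPCPPCPCPPCPPCPCPPCPCPPCPPCPCPPCP

This is a Fibonacci-style word recurrence s(k) = s(k−2)·s(k−1): e.g. P·CP = PCP.
Continuing: CPPCPPCPCPPCP · PCPCPPCPCPPCPPCPCPPCP gives term 8.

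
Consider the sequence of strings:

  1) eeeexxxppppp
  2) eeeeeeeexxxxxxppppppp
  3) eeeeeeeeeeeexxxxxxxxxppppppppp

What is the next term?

Each string has the form e^{4n} x^{3n} p^{2n+3} (n = 1, 2, …).
For the next term, n = 4, so the run lengths are 16, 12, 11.

eeeeeeeeeeeeeeeexxxxxxxxxxxxppppppppppp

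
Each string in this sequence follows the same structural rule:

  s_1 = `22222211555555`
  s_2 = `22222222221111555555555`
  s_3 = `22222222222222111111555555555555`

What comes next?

22222222222222222211111111555555555555555

Reading off run lengths: 2 runs 6, 10, 14; 1 runs 2, 4, 6; 5 runs 6, 9, 12 — each is linear in n (n = 1, 2, …).
At n = 4 the blocks have lengths 18, 8, 15.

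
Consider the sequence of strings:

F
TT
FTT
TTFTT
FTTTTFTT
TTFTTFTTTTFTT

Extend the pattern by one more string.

FTTTTFTTTTFTTFTTTTFTT

From term 3 onward, concatenate the second-to-last term with the last: F·TT = FTT, TT·FTT = TTFTT, …
The next term joins FTTTTFTT and TTFTTFTTTTFTT.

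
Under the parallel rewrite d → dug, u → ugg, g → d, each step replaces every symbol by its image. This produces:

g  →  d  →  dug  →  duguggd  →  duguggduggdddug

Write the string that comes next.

φ(duguggduggdddug) expands symbol-by-symbol to dug ugg d ugg d d dug ugg d d dug dug dug ugg d; joining the 15 pieces gives the next term.

duguggduggddduguggdddugdugduguggd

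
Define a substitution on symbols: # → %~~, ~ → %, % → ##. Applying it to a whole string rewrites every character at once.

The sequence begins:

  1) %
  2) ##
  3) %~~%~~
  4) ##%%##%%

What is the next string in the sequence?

Expanding ##%%##%%: #→%~~, #→%~~, %→##, %→##, #→%~~, #→%~~, %→##, %→##. Concatenated: %~~ %~~ ## ## %~~ %~~ ## ##.

%~~%~~####%~~%~~####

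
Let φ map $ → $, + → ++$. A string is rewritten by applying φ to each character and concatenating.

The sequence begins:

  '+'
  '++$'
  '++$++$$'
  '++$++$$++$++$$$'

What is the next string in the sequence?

++$++$$++$++$$$++$++$$++$++$$$$

φ(++$++$$++$++$$$) expands symbol-by-symbol to ++$ ++$ $ ++$ ++$ $ $ ++$ ++$ $ ++$ ++$ $ $ $; joining the 15 pieces gives the next term.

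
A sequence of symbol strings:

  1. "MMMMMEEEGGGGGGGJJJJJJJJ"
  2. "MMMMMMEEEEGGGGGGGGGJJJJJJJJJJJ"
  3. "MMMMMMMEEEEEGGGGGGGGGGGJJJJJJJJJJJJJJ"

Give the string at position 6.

MMMMMMMMMMEEEEEEEEGGGGGGGGGGGGGGGGGJJJJJJJJJJJJJJJJJJJJJJJ

Each string has the form M^{n+2} E^{n} G^{2n+1} J^{3n-1}, where the shown terms are n = 3, 4, 5.
For term 6, n = 8, so the run lengths are 10, 8, 17, 23.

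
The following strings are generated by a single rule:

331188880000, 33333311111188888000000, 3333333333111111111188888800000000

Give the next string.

Reading off run lengths: 3 runs 2, 6, 10; 1 runs 2, 6, 10; 8 runs 4, 5, 6; 0 runs 4, 6, 8 — each is linear in n (n = 1, 2, …).
At n = 4 the blocks have lengths 14, 14, 7, 10.

333333333333331111111111111188888880000000000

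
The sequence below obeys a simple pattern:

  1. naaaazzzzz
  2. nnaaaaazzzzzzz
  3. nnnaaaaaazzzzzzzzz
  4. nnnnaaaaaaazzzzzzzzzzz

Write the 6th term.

Term n consists of n-1 n's, followed by n+2 a's, followed by 2n+1 z's, where the shown terms are n = 2, 3, 4, 5.
At n = 7 the blocks have lengths 6, 9, 15.

nnnnnnaaaaaaaaazzzzzzzzzzzzzzz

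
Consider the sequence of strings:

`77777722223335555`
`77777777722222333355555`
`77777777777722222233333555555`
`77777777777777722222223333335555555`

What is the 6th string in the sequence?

Term n consists of 3n 7's, followed by n+2 2's, followed by n+1 3's, followed by n+2 5's, where the shown terms are n = 2, 3, 4, 5.
For term 6, n = 7, so the run lengths are 21, 9, 8, 9.

77777777777777777777722222222233333333555555555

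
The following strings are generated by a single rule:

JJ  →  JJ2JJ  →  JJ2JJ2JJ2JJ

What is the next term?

JJ2JJ2JJ2JJ2JJ2JJ2JJ2JJ

Each string is two copies of the previous one joined by '2'.
One more doubling of JJ2JJ2JJ2JJ gives the answer.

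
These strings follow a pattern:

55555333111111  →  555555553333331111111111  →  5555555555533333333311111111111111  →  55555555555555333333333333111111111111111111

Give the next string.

Each string has the form 5^{3n+2} 3^{3n} 1^{4n+2} (n = 1, 2, …).
At n = 5 the blocks have lengths 17, 15, 22.

555555555555555553333333333333331111111111111111111111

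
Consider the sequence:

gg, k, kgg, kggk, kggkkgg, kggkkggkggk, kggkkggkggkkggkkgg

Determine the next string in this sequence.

kggkkggkggkkggkkggkggkkggkggk

From term 3 onward, concatenate the last term with the second-to-last: k·gg = kgg, kgg·k = kggk, …
Continuing: kggkkggkggkkggkkgg · kggkkggkggk gives term 8.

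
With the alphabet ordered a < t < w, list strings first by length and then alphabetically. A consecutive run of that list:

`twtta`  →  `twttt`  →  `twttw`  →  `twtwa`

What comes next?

twtwt

The successor of twtwa increments the rightmost position that isn't already w and resets every position after it to a.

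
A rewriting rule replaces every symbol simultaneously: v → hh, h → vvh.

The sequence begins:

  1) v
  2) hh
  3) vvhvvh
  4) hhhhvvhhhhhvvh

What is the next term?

vvhvvhvvhvvhhhhhvvhvvhvvhvvhvvhhhhhvvh

Applying the rule to each of the 14 symbols of hhhhvvhhhhhvvh gives the pieces vvh vvh vvh vvh hh hh vvh vvh vvh vvh vvh hh hh vvh, which concatenate to the answer.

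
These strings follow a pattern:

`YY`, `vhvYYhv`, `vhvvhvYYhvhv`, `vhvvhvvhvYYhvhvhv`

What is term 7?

s(k+1) = vhv·s(k)·hv, so each term gains vhv as a prefix and hv as a suffix.
From vhvvhvvhvYYhvhvhv, 3 further steps: vhvvhvvhvYYhvhvhv → vhvvhvvhvvhvYYhvhvhvhv → vhvvhvvhvvhvvhvYYhvhvhvhvhv → (answer).

vhvvhvvhvvhvvhvvhvYYhvhvhvhvhvhv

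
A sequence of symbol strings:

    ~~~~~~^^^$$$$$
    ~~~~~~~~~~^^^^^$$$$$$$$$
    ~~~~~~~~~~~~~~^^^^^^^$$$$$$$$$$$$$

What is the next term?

Term n consists of 4n+2 ~'s, followed by 2n+1 ^'s, followed by 4n+1 $'s (n = 1, 2, …).
For the next term, n = 4, so the run lengths are 18, 9, 17.

~~~~~~~~~~~~~~~~~~^^^^^^^^^$$$$$$$$$$$$$$$$$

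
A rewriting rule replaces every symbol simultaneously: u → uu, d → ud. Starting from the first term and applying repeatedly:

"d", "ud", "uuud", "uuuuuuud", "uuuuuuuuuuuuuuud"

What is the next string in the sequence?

Rewriting the 16 symbols of uuuuuuuuuuuuuuud one by one yields uu uu uu uu uu uu uu uu uu uu uu uu uu uu uu ud; concatenated:

uuuuuuuuuuuuuuuuuuuuuuuuuuuuuuud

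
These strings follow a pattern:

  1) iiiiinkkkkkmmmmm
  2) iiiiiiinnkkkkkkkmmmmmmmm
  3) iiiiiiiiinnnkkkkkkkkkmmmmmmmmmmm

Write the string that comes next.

The n-th term is 2n+1 i's then n-1 n's then 2n+1 k's then 3n-1 m's, where the shown terms are n = 2, 3, 4.
At n = 5 the blocks have lengths 11, 4, 11, 14.

iiiiiiiiiiinnnnkkkkkkkkkkkmmmmmmmmmmmmmm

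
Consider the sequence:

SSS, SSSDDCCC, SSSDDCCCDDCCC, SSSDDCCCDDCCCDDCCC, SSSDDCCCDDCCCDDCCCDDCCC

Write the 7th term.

SSSDDCCCDDCCCDDCCCDDCCCDDCCCDDCCC

The strings grow by a fixed suffix DDCCC each time.
From SSSDDCCCDDCCCDDCCCDDCCC, 2 further steps: SSSDDCCCDDCCCDDCCCDDCCC → SSSDDCCCDDCCCDDCCCDDCCCDDCCC → (answer).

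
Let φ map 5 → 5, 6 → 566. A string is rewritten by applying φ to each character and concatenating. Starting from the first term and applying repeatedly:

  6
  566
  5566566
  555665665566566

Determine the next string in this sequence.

Rewriting the 15 symbols of 555665665566566 one by one yields 5 5 5 566 566 5 566 566 5 5 566 566 5 566 566; concatenated:

5555665665566566555665665566566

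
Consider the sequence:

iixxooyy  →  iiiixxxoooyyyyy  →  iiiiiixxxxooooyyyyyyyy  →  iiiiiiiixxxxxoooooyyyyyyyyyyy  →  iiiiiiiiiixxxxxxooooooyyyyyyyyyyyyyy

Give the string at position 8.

The n-th term is 2n i's then n+1 x's then n+1 o's then 3n-1 y's (n = 1, 2, …).
At n = 8 the blocks have lengths 16, 9, 9, 23.

iiiiiiiiiiiiiiiixxxxxxxxxoooooooooyyyyyyyyyyyyyyyyyyyyyyy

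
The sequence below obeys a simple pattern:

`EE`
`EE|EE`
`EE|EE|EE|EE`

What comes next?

Each string is two copies of the previous one joined by '|'.
One more doubling of EE|EE|EE|EE gives the answer.

EE|EE|EE|EE|EE|EE|EE|EE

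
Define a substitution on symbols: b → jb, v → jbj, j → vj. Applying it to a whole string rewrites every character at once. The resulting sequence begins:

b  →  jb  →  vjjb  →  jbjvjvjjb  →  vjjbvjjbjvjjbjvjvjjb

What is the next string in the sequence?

Rewriting the 20 symbols of vjjbvjjbjvjjbjvjvjjb one by one yields jbj vj vj jb jbj vj vj jb vj jbj vj vj jb vj jbj vj jbj vj vj jb; concatenated:

jbjvjvjjbjbjvjvjjbvjjbjvjvjjbvjjbjvjjbjvjvjjb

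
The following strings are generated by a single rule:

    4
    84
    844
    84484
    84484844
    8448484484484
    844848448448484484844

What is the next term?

From term 3 onward, concatenate the last term with the second-to-last: 84·4 = 844, 844·84 = 84484, …
Continuing: 844848448448484484844 · 8448484484484 gives term 8.

8448484484484844848448448484484484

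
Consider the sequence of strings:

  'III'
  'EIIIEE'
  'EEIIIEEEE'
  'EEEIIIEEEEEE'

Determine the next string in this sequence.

EEEEIIIEEEEEEEE

Each term wraps the previous one in E on the left and EE on the right.
So the next term is E·EEEIIIEEEEEE·EE.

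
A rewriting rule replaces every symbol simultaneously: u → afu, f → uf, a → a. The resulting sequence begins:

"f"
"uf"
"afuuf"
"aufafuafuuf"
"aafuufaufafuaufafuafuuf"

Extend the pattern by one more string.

Rewriting the 23 symbols of aafuufaufafuaufafuafuuf one by one yields a a uf afu afu uf a afu uf a uf afu a afu uf a uf afu a uf afu afu uf; concatenated:

aaufafuafuufaafuufaufafuaafuufaufafuaufafuafuuf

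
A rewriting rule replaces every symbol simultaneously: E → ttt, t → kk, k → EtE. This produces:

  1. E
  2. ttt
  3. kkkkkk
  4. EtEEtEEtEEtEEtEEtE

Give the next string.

tttkkttttttkkttttttkkttttttkkttttttkkttttttkkttt

Applying the rule to each of the 18 symbols of EtEEtEEtEEtEEtEEtE gives the pieces ttt kk ttt ttt kk ttt ttt kk ttt ttt kk ttt ttt kk ttt ttt kk ttt, which concatenate to the answer.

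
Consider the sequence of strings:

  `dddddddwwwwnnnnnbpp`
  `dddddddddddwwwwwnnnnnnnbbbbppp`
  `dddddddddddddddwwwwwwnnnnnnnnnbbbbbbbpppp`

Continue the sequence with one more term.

dddddddddddddddddddwwwwwwwnnnnnnnnnnnbbbbbbbbbbppppp

The n-th term is 4n+3 d's then n+3 w's then 2n+3 n's then 3n-2 b's then n+1 p's (n = 1, 2, …).
Setting n = 4 gives 19, 7, 11, 10, 5 characters in each block.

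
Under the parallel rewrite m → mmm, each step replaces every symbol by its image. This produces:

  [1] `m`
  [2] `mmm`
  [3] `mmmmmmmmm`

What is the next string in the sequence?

mmmmmmmmmmmmmmmmmmmmmmmmmmm

Apply φ to mmmmmmmmm symbol by symbol: m→mmm, m→mmm, m→mmm, m→mmm, m→mmm, m→mmm, m→mmm, m→mmm, m→mmm; joined: mmm mmm mmm mmm mmm mmm mmm mmm mmm.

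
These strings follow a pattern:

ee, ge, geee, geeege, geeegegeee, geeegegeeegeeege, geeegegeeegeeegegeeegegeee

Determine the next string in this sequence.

geeegegeeegeeegegeeegegeeegeeegegeeegeeege

From term 3 onward, concatenate the last term with the second-to-last: ge·ee = geee, geee·ge = geeege, …
So term 8 is geeegegeeegeeegegeeegegeee·geeegegeeegeeege.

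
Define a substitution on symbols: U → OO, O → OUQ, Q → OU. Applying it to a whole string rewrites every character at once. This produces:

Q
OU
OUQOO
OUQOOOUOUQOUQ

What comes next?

OUQOOOUOUQOUQOUQOOOUQOOOUOUQOOOU

Replace each of the 13 characters of OUQOOOUOUQOUQ in place — OUQ OO OU OUQ OUQ OUQ OO OUQ OO OU OUQ OO OU — and concatenate.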